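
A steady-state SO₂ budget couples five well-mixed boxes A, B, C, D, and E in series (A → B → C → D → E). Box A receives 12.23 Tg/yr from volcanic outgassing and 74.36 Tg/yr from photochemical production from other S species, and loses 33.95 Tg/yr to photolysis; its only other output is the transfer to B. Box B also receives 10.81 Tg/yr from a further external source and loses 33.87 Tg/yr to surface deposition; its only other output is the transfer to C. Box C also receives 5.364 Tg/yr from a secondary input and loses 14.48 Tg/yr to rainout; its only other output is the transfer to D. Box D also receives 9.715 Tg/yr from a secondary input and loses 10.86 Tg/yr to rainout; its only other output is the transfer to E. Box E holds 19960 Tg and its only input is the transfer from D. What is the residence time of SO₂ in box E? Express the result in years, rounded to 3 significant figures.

Box A: F(A→B) = (12.23 + 74.36) − 33.95 = 52.640 Tg/yr.
Box B: F(B→C) = (52.640 + 10.81) − 33.87 = 29.580 Tg/yr.
Box C: F(C→D) = (29.580 + 5.364) − 14.48 = 20.464 Tg/yr.
Box D: F(D→E) = (20.464 + 9.715) − 10.86 = 19.319 Tg/yr.
Box E throughput = its input = 19.319 Tg/yr; τ = 19960 / 19.319 = 1033 yr.

1030 yr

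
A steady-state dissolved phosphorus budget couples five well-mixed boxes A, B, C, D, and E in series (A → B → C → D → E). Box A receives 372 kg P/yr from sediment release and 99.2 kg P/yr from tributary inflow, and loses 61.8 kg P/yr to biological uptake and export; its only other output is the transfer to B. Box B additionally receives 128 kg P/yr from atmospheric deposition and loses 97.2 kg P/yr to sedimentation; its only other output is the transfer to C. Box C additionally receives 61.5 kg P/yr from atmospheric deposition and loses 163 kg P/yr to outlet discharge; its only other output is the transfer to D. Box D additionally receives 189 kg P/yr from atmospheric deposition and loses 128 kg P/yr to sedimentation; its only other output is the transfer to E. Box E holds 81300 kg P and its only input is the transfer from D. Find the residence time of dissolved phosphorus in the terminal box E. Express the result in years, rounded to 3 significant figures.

203 yr

Box A: F(A→B) = (372 + 99.2) − 61.8 = 409.40 kg P/yr.
Box B: F(B→C) = (409.40 + 128) − 97.2 = 440.20 kg P/yr.
Box C: F(C→D) = (440.20 + 61.5) − 163 = 338.70 kg P/yr.
Box D: F(D→E) = (338.70 + 189) − 128 = 399.70 kg P/yr.
Box E throughput = its input = 399.70 kg P/yr; τ = 81300 / 399.70 = 203.4 yr.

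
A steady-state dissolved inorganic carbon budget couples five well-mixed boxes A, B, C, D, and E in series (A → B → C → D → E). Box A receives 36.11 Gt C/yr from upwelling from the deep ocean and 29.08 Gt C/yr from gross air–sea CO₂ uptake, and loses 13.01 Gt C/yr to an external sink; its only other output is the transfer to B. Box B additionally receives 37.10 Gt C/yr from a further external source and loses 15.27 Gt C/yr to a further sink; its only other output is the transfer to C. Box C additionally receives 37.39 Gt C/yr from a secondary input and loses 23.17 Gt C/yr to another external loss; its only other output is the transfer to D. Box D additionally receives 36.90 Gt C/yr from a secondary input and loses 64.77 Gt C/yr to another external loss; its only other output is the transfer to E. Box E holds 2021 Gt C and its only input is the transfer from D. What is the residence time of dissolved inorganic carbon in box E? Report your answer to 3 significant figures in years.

33.5 yr

Box A: F(A→B) = (36.11 + 29.08) − 13.01 = 52.180 Gt C/yr.
Box B: F(B→C) = (52.180 + 37.10) − 15.27 = 74.010 Gt C/yr.
Box C: F(C→D) = (74.010 + 37.39) − 23.17 = 88.230 Gt C/yr.
Box D: F(D→E) = (88.230 + 36.90) − 64.77 = 60.360 Gt C/yr.
Box E throughput = its input = 60.360 Gt C/yr; τ = 2021 / 60.360 = 33.48 yr.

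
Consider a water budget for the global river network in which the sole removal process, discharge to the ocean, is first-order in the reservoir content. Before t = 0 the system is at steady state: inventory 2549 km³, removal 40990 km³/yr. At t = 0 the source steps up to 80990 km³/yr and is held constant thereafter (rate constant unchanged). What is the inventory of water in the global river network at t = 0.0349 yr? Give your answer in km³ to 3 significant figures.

The sink rate constant is k = F₀/M₀ = 40990/2549 = 16.08 yr⁻¹.
Solving dM/dt = F₁ − kM with M(0) = M₀ gives M(t) = F₁/k + (M₀ − F₁/k)·e^(−kt).
F₁/k = 80990/16.08 = 5036.4 km³; kt = 16.08 × 0.0349 = 0.5612, e^(−kt) = 0.5705.
M(0.0349) = 5036.4 + (2549 − 5036.4) × 0.5705 = 5036.4 − 1419 = 3617.3 km³.

3620 km³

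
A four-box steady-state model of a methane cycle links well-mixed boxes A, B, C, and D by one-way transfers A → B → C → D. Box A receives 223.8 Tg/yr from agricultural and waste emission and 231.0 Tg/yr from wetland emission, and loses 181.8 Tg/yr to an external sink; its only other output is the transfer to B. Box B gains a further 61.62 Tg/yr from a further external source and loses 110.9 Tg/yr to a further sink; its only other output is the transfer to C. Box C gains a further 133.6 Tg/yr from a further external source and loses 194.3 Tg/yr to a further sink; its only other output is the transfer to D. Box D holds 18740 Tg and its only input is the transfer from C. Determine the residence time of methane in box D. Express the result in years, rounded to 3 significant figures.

115 yr

Box A: F(A→B) = (223.8 + 231.0) − 181.8 = 273.00 Tg/yr.
Box B: F(B→C) = (273.00 + 61.62) − 110.9 = 223.72 Tg/yr.
Box C: F(C→D) = (223.72 + 133.6) − 194.3 = 163.02 Tg/yr.
Box D throughput = its input = 163.02 Tg/yr; τ = 18740 / 163.02 = 115.0 yr.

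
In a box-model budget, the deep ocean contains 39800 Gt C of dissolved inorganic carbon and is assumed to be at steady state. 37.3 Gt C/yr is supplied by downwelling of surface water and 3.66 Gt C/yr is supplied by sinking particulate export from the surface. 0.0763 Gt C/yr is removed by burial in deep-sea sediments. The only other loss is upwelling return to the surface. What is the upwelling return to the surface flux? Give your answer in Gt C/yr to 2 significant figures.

At steady state ΣF_in = ΣF_out.
ΣF_in = 37.3 + 3.66 = 40.960 Gt C/yr.
Upwelling return to the surface flux = ΣF_in − (0.0763) = 40.960 − 0.07630 = 40.88 Gt C/yr.

41 Gt C/yr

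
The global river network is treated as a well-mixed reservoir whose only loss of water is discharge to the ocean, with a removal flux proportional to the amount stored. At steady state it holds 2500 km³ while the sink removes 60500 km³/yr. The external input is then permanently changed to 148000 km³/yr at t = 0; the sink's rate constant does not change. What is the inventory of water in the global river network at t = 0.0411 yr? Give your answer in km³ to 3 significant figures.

4780 km³

The sink rate constant is k = F₀/M₀ = 60500/2500 = 24.20 yr⁻¹.
Solving dM/dt = F₁ − kM with M(0) = M₀ gives M(t) = F₁/k + (M₀ − F₁/k)·e^(−kt).
F₁/k = 148000/24.20 = 6115.7 km³; kt = 24.20 × 0.0411 = 0.9946, e^(−kt) = 0.3699.
M(0.0411) = 6115.7 + (2500 − 6115.7) × 0.3699 = 6115.7 − 1337 = 4778.4 km³.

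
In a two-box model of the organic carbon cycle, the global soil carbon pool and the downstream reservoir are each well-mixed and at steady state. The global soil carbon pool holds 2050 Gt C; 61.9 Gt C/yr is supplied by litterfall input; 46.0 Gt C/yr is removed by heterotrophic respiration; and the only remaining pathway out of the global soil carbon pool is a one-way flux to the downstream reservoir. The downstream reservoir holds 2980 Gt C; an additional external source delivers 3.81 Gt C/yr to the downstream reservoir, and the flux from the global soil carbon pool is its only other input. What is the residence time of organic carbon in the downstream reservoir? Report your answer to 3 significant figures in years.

151 yr

Balance the global soil carbon pool: ΣF_in = 61.900 Gt C/yr.
Flux to the downstream reservoir = ΣF_in − (46.0) = 15.900 Gt C/yr.
Total input to the downstream reservoir = 15.900 + 3.81 = 19.710 Gt C/yr; at steady state this equals its total output.
τ = M / F = 2980 / 19.710 = 151.2 yr.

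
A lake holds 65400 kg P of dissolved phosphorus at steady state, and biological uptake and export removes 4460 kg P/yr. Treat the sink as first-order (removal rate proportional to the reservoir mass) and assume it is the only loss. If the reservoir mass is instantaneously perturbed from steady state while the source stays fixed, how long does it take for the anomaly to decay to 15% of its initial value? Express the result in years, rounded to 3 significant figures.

27.8 yr

For a linear reservoir the anomaly decays as exp(−t/τ) with τ = M/F = 65400/4460 = 14.66 yr.
exp(−t/τ) = 0.15 ⇒ t = −τ ln(0.15) = 14.66 × 1.897 = 27.82 yr.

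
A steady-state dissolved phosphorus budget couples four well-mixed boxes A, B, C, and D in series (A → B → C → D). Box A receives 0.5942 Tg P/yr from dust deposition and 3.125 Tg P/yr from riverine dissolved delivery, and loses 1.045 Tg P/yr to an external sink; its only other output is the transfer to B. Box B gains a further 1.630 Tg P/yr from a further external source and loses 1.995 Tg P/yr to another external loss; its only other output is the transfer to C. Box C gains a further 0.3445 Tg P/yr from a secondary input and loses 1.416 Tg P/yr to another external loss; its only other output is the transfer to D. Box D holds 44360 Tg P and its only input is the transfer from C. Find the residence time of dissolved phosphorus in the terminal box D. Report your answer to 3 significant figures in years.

Box A: F(A→B) = (0.5942 + 3.125) − 1.045 = 2.6742 Tg P/yr.
Box B: F(B→C) = (2.6742 + 1.630) − 1.995 = 2.3092 Tg P/yr.
Box C: F(C→D) = (2.3092 + 0.3445) − 1.416 = 1.2377 Tg P/yr.
Box D throughput = its input = 1.2377 Tg P/yr; τ = 44360 / 1.2377 = 35840 yr.

35800 yr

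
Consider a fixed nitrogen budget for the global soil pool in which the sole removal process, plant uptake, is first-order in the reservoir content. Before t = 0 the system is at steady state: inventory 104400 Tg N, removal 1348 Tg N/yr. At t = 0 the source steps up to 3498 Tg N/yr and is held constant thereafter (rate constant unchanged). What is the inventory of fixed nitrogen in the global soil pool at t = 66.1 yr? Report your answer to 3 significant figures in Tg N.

200000 Tg N

Residence time τ = M₀/F₀ = 77.45 yr. The eventual steady state is M_∞ = M₀·(F₁/F₀) = 104400 × 3498/1348 = 270910 Tg N.
The anomaly ΔM(t) = M(t) − M_∞ decays as ΔM₀·e^(−t/τ) with ΔM₀ = 104400 − 270910 = −166500 Tg N.
At t = 66.1 yr, e^(−t/τ) = e^(−0.8535) = 0.4259, so ΔM = −70920 Tg N and M = 270910 − 70920 = 199990 Tg N.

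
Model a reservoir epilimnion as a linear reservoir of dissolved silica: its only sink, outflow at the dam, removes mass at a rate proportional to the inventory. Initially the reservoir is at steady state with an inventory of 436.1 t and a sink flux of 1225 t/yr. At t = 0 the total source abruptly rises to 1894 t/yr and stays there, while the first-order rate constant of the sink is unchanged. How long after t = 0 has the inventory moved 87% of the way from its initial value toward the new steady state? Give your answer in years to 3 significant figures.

0.726 yr

τ = M₀/F₀ = 436.1/1225 = 0.3560 yr.
The remaining gap fraction is e^(−t/τ); 87% covered ⇒ e^(−t/τ) = 0.130.
t = −τ ln(0.130) = 0.3560 × 2.040 = 0.7263 yr.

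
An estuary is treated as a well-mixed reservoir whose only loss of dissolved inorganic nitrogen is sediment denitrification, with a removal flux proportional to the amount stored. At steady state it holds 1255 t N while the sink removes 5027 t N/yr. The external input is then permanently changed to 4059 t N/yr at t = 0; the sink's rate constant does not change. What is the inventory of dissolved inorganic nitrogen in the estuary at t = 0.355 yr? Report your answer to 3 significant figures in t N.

1070 t N

The sink rate constant is k = F₀/M₀ = 5027/1255 = 4.006 yr⁻¹.
Solving dM/dt = F₁ − kM with M(0) = M₀ gives M(t) = F₁/k + (M₀ − F₁/k)·e^(−kt).
F₁/k = 4059/4.006 = 1013.3 t N; kt = 4.006 × 0.355 = 1.422, e^(−kt) = 0.2412.
M(0.355) = 1013.3 + (1255 − 1013.3) × 0.2412 = 1013.3 + 58.30 = 1071.6 t N.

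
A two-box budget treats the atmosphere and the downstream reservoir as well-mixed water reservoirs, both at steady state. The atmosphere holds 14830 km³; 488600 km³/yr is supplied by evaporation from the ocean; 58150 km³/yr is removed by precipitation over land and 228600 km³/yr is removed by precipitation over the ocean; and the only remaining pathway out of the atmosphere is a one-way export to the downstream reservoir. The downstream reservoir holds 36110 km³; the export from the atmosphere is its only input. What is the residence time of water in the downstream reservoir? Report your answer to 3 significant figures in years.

Balance the atmosphere: ΣF_in = 488600 km³/yr.
Export to the downstream reservoir = ΣF_in − (58150 + 228600) = 201850 km³/yr.
At steady state the output of the downstream reservoir equals its input, 201850 km³/yr.
τ = M / F = 36110 / 201850 = 0.1789 yr.

0.179 yr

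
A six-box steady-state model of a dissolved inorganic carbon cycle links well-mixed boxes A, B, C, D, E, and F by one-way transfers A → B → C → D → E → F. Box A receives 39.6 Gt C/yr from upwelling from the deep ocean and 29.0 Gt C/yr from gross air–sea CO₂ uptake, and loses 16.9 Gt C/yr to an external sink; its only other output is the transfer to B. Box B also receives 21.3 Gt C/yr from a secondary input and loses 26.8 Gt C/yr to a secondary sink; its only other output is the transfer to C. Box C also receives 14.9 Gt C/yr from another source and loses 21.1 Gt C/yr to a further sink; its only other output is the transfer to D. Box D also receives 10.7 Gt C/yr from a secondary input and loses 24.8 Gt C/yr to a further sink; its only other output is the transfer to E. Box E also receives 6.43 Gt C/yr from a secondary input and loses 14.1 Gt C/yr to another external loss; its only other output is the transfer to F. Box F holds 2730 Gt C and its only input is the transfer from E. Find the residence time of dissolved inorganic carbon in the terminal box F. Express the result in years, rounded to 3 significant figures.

150 yr

Box A: F(A→B) = (39.6 + 29.0) − 16.9 = 51.700 Gt C/yr.
Box B: F(B→C) = (51.700 + 21.3) − 26.8 = 46.200 Gt C/yr.
Box C: F(C→D) = (46.200 + 14.9) − 21.1 = 40.000 Gt C/yr.
Box D: F(D→E) = (40.000 + 10.7) − 24.8 = 25.900 Gt C/yr.
Box E: F(E→F) = (25.900 + 6.43) − 14.1 = 18.230 Gt C/yr.
Box F throughput = its input = 18.230 Gt C/yr; τ = 2730 / 18.230 = 149.8 yr.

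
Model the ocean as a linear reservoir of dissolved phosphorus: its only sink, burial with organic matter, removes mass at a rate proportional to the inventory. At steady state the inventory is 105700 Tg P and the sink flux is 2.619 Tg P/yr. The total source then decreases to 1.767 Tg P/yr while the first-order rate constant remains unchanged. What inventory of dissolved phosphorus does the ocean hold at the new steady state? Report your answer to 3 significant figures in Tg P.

71300 Tg P

Rate constant k = F/M = 2.619 / 105700 = 2.478×10^-5 yr⁻¹.
At the new steady state, source = k·M_new ⇒ M_new = 1.767 / 2.478×10^-5 = 71310 Tg P.
(Equivalently M_new = M × F_new/F_old = 105700 × 1.767/2.619.)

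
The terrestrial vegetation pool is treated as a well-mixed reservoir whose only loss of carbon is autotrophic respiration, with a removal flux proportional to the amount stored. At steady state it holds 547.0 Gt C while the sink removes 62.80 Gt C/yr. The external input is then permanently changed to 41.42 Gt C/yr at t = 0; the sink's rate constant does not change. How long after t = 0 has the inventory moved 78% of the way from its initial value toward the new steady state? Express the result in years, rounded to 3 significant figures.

13.2 yr

τ = M₀/F₀ = 547.0/62.80 = 8.710 yr.
The remaining gap fraction is e^(−t/τ); 78% covered ⇒ e^(−t/τ) = 0.220.
t = −τ ln(0.220) = 8.710 × 1.514 = 13.19 yr.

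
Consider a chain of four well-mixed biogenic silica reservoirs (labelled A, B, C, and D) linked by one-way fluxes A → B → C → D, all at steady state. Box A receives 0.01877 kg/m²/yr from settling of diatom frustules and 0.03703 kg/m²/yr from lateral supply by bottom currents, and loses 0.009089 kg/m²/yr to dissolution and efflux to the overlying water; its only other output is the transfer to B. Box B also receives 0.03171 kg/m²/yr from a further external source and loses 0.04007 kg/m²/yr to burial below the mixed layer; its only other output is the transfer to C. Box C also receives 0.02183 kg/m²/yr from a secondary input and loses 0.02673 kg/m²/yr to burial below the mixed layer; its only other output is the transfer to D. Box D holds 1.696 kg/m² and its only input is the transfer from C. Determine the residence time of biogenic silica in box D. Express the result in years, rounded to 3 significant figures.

Box A: F(A→B) = (0.01877 + 0.03703) − 0.009089 = 0.046711 kg/m²/yr.
Box B: F(B→C) = (0.046711 + 0.03171) − 0.04007 = 0.038351 kg/m²/yr.
Box C: F(C→D) = (0.038351 + 0.02183) − 0.02673 = 0.033451 kg/m²/yr.
Box D throughput = its input = 0.033451 kg/m²/yr; τ = 1.696 / 0.033451 = 50.70 yr.

50.7 yr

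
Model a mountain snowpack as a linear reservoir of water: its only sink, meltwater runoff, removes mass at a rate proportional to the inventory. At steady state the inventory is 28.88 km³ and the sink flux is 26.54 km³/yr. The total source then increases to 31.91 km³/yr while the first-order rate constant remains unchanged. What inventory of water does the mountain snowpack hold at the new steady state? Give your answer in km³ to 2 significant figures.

35 km³

Rate constant k = F/M = 26.54 / 28.88 = 0.9190 yr⁻¹.
At the new steady state, source = k·M_new ⇒ M_new = 31.91 / 0.9190 = 34.72 km³.
(Equivalently M_new = M × F_new/F_old = 28.88 × 31.91/26.54.)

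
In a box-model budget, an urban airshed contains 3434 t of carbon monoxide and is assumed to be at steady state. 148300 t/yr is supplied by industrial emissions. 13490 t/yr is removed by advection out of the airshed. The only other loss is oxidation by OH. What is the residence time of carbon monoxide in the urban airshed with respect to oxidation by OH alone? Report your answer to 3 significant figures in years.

At steady state ΣF_in = ΣF_out.
ΣF_in = 148300 t/yr.
Oxidation by OH flux = ΣF_in − (13490) = 148300 − 13490 = 134800 t/yr.
τ = M / F = 3434 / 134800 = 0.02547 yr.

0.0255 yr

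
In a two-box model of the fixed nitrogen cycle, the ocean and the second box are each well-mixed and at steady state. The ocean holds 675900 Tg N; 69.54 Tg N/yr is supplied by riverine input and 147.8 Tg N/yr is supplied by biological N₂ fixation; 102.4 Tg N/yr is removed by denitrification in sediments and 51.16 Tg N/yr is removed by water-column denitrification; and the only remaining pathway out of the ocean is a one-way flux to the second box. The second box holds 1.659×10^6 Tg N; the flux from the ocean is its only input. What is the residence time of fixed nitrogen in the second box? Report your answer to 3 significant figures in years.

Balance the ocean: ΣF_in = 69.54 + 147.8 = 217.34 Tg N/yr.
Flux to the second box = ΣF_in − (102.4 + 51.16) = 63.780 Tg N/yr.
At steady state the output of the second box equals its input, 63.780 Tg N/yr.
τ = M / F = 1.659×10^6 / 63.780 = 26010 yr.

26000 yr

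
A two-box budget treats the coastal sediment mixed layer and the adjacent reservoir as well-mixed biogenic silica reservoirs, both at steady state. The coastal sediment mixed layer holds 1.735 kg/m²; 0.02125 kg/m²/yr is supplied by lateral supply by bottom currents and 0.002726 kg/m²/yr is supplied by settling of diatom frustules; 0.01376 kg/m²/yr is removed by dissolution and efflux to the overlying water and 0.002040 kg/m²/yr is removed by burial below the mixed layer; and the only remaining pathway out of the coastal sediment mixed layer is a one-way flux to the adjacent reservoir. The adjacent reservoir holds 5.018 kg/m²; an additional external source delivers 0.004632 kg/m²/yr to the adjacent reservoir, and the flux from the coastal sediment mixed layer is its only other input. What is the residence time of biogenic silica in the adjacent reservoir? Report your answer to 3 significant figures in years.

392 yr

Balance the coastal sediment mixed layer: ΣF_in = 0.02125 + 0.002726 = 0.023976 kg/m²/yr.
Flux to the adjacent reservoir = ΣF_in − (0.01376 + 0.002040) = 0.0081760 kg/m²/yr.
Total input to the adjacent reservoir = 0.0081760 + 0.004632 = 0.012808 kg/m²/yr; at steady state this equals its total output.
τ = M / F = 5.018 / 0.012808 = 391.8 yr.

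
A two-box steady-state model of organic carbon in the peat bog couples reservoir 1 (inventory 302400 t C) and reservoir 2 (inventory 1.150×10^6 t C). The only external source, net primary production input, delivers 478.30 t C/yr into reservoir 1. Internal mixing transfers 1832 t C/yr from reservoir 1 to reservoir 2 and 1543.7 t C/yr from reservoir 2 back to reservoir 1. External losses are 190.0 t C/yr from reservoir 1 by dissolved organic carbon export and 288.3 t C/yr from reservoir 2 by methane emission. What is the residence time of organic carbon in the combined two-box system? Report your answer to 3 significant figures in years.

3040 yr

For the system as a whole, the A↔B exchange is internal and contributes nothing to the throughput; only the external sinks remove mass.
M_total = 302400 + 1.150×10^6 = 1.4524×10^6 t C.
ΣF_external_out = 190.0 + 288.3 = 478.30 t C/yr.
τ = M_total / ΣF_ext = 1.4524×10^6 / 478.30 = 3037 yr.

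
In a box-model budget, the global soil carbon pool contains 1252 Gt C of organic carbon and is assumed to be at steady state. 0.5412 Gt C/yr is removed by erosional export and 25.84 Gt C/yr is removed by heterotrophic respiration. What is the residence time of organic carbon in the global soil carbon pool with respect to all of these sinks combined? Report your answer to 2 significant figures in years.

Total removal flux = 0.5412 + 25.84 = 26.381 Gt C/yr.
τ = M / ΣF_out = 1252 / 26.381 = 47.46 yr.

47 yr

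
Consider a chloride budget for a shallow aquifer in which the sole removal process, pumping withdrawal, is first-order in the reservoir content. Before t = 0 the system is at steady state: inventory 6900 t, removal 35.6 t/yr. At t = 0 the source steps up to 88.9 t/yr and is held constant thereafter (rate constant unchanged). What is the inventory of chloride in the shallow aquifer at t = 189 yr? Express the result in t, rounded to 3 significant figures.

13300 t

The sink rate constant is k = F₀/M₀ = 35.6/6900 = 0.005159 yr⁻¹.
Solving dM/dt = F₁ − kM with M(0) = M₀ gives M(t) = F₁/k + (M₀ − F₁/k)·e^(−kt).
F₁/k = 88.9/0.005159 = 17231 t; kt = 0.005159 × 189 = 0.9751, e^(−kt) = 0.3771.
M(189) = 17231 + (6900 − 17231) × 0.3771 = 17231 − 3896 = 13334 t.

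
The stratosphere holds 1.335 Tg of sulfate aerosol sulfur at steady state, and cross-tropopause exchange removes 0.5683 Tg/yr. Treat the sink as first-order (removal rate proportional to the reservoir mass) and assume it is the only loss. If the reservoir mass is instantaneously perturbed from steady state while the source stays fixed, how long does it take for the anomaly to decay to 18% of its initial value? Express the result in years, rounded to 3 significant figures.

4.03 yr

For a linear reservoir the anomaly decays as exp(−t/τ) with τ = M/F = 1.335/0.5683 = 2.349 yr.
exp(−t/τ) = 0.18 ⇒ t = −τ ln(0.18) = 2.349 × 1.715 = 4.028 yr.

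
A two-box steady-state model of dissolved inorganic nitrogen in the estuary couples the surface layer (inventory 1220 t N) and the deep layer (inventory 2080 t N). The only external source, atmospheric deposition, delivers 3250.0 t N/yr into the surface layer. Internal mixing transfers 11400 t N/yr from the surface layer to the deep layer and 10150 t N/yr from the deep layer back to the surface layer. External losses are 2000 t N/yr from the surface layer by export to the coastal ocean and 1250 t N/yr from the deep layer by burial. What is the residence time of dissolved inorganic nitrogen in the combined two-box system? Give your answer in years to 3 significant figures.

For the system as a whole, the A↔B exchange is internal and contributes nothing to the throughput; only the external sinks remove mass.
M_total = 1220 + 2080 = 3300.0 t N.
ΣF_external_out = 2000 + 1250 = 3250.0 t N/yr.
τ = M_total / ΣF_ext = 3300.0 / 3250.0 = 1.015 yr.

1.02 yr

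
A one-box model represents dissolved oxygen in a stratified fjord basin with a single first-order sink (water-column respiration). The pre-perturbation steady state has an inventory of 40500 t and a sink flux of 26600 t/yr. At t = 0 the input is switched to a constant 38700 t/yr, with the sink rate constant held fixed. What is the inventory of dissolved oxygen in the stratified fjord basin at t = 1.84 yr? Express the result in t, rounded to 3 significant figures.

The sink rate constant is k = F₀/M₀ = 26600/40500 = 0.6568 yr⁻¹.
Solving dM/dt = F₁ − kM with M(0) = M₀ gives M(t) = F₁/k + (M₀ − F₁/k)·e^(−kt).
F₁/k = 38700/0.6568 = 58923 t; kt = 0.6568 × 1.84 = 1.208, e^(−kt) = 0.2986.
M(1.84) = 58923 + (40500 − 58923) × 0.2986 = 58923 − 5502 = 53421 t.

53400 t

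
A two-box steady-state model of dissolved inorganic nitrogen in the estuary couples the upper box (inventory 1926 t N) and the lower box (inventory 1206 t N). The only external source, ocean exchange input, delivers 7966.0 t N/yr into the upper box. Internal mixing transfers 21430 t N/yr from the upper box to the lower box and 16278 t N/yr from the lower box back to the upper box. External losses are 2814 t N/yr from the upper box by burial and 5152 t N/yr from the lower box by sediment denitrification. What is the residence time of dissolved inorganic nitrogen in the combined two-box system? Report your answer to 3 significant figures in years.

0.393 yr

Treat the two boxes together as one reservoir: the mixing fluxes between them are internal recycling, so τ = ΣM / Σ(external losses).
M_total = 1926 + 1206 = 3132.0 t N.
ΣF_external_out = 2814 + 5152 = 7966.0 t N/yr.
τ = M_total / ΣF_ext = 3132.0 / 7966.0 = 0.3932 yr.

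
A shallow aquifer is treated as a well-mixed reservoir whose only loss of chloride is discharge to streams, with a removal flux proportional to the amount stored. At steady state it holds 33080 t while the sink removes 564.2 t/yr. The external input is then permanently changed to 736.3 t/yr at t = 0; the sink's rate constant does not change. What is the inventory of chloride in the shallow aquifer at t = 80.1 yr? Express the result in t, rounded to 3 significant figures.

The sink rate constant is k = F₀/M₀ = 564.2/33080 = 0.01706 yr⁻¹.
Solving dM/dt = F₁ − kM with M(0) = M₀ gives M(t) = F₁/k + (M₀ − F₁/k)·e^(−kt).
F₁/k = 736.3/0.01706 = 43171 t; kt = 0.01706 × 80.1 = 1.366, e^(−kt) = 0.2551.
M(80.1) = 43171 + (33080 − 43171) × 0.2551 = 43171 − 2574 = 40597 t.

40600 t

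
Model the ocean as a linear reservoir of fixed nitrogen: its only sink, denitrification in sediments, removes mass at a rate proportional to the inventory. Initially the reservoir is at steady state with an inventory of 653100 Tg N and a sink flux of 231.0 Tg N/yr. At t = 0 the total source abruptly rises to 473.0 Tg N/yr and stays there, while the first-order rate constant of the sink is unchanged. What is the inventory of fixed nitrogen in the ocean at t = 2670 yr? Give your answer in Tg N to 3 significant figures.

1.07×10^6 Tg N

The sink rate constant is k = F₀/M₀ = 231.0/653100 = 0.0003537 yr⁻¹.
Solving dM/dt = F₁ − kM with M(0) = M₀ gives M(t) = F₁/k + (M₀ − F₁/k)·e^(−kt).
F₁/k = 473.0/0.0003537 = 1.3373×10^6 Tg N; kt = 0.0003537 × 2670 = 0.9444, e^(−kt) = 0.3889.
M(2670) = 1.3373×10^6 + (653100 − 1.3373×10^6) × 0.3889 = 1.3373×10^6 − 266100 = 1.0712×10^6 Tg N.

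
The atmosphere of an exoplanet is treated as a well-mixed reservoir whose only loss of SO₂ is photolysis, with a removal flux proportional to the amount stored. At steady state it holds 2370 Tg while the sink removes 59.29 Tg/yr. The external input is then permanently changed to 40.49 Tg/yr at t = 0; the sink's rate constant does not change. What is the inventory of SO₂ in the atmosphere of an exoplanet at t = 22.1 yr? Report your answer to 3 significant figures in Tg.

Residence time τ = M₀/F₀ = 39.97 yr. The eventual steady state is M_∞ = M₀·(F₁/F₀) = 2370 × 40.49/59.29 = 1618.5 Tg.
The anomaly ΔM(t) = M(t) − M_∞ decays as ΔM₀·e^(−t/τ) with ΔM₀ = 2370 − 1618.5 = 751.5 Tg.
At t = 22.1 yr, e^(−t/τ) = e^(−0.5529) = 0.5753, so ΔM = 432.3 Tg and M = 1618.5 + 432.3 = 2050.8 Tg.

2050 Tg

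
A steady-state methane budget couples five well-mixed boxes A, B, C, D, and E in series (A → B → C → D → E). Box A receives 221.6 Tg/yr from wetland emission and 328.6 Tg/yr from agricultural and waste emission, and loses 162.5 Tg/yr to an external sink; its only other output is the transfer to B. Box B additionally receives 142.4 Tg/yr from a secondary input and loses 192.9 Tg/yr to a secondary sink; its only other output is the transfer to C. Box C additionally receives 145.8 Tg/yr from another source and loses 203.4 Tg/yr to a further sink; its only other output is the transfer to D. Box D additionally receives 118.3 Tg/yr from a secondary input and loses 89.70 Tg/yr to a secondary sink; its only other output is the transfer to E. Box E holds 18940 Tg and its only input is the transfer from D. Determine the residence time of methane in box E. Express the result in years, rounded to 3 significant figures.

61.5 yr

Box A: F(A→B) = (221.6 + 328.6) − 162.5 = 387.70 Tg/yr.
Box B: F(B→C) = (387.70 + 142.4) − 192.9 = 337.20 Tg/yr.
Box C: F(C→D) = (337.20 + 145.8) − 203.4 = 279.60 Tg/yr.
Box D: F(D→E) = (279.60 + 118.3) − 89.70 = 308.20 Tg/yr.
Box E throughput = its input = 308.20 Tg/yr; τ = 18940 / 308.20 = 61.45 yr.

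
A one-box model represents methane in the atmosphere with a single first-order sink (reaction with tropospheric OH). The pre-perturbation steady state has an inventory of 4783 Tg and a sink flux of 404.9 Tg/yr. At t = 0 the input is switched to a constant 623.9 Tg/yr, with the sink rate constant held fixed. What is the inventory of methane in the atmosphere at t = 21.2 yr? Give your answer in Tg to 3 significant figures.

Residence time τ = M₀/F₀ = 11.81 yr. The eventual steady state is M_∞ = M₀·(F₁/F₀) = 4783 × 623.9/404.9 = 7370.0 Tg.
The anomaly ΔM(t) = M(t) − M_∞ decays as ΔM₀·e^(−t/τ) with ΔM₀ = 4783 − 7370.0 = −2587 Tg.
At t = 21.2 yr, e^(−t/τ) = e^(−1.795) = 0.1662, so ΔM = −429.9 Tg and M = 7370.0 − 429.9 = 6940.1 Tg.

6940 Tg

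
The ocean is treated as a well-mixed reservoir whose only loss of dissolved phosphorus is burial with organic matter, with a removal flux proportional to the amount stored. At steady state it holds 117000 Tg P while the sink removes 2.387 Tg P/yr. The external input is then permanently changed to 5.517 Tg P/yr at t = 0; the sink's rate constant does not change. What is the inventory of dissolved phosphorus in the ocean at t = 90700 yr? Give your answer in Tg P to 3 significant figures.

τ = M₀/F₀ = 117000/2.387 = 49020 yr; rate constant k = 1/τ.
New steady state M_∞ = F₁/k = F₁·τ = 5.517 × 49020 = 270420 Tg P.
M(t) = M_∞ + (M₀ − M_∞)·e^(−t/τ); t/τ = 90700/49020 = 1.850, so e^(−t/τ) = 0.1572.
M(t) = 270420 − 153400 × 0.1572 = 246310 Tg P.

246000 Tg P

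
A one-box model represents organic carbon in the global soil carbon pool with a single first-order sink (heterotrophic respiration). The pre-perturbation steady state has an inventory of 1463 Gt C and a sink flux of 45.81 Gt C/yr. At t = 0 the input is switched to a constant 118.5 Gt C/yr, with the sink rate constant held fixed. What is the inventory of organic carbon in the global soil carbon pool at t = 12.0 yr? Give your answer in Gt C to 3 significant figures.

2190 Gt C

The sink rate constant is k = F₀/M₀ = 45.81/1463 = 0.03131 yr⁻¹.
Solving dM/dt = F₁ − kM with M(0) = M₀ gives M(t) = F₁/k + (M₀ − F₁/k)·e^(−kt).
F₁/k = 118.5/0.03131 = 3784.4 Gt C; kt = 0.03131 × 12.0 = 0.3757, e^(−kt) = 0.6868.
M(12.0) = 3784.4 + (1463 − 3784.4) × 0.6868 = 3784.4 − 1594 = 2190.1 Gt C.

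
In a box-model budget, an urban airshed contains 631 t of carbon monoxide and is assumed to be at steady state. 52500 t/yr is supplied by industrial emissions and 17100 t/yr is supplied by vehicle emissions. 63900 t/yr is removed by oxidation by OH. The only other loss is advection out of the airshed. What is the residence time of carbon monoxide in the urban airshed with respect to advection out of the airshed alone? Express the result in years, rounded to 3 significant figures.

At steady state ΣF_in = ΣF_out.
ΣF_in = 52500 + 17100 = 69600 t/yr.
Advection out of the airshed flux = ΣF_in − (63900) = 69600 − 63900 = 5700 t/yr.
τ = M / F = 631 / 5700 = 0.1107 yr.

0.111 yr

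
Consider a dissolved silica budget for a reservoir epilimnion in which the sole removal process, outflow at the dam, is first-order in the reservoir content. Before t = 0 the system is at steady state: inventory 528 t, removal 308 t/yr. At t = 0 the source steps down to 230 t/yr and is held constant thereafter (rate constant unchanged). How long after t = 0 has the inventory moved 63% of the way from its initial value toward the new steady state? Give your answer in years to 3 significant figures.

τ = M₀/F₀ = 528/308 = 1.714 yr.
The remaining gap fraction is e^(−t/τ); 63% covered ⇒ e^(−t/τ) = 0.370.
t = −τ ln(0.370) = 1.714 × 0.9943 = 1.704 yr.

1.70 yr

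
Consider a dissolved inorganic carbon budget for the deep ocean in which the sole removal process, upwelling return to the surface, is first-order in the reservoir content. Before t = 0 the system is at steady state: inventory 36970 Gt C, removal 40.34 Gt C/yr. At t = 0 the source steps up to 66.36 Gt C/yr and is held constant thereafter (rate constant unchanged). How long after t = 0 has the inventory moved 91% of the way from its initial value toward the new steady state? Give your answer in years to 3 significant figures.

2210 yr

τ = M₀/F₀ = 36970/40.34 = 916.5 yr.
The remaining gap fraction is e^(−t/τ); 91% covered ⇒ e^(−t/τ) = 0.0900.
t = −τ ln(0.0900) = 916.5 × 2.408 = 2207 yr.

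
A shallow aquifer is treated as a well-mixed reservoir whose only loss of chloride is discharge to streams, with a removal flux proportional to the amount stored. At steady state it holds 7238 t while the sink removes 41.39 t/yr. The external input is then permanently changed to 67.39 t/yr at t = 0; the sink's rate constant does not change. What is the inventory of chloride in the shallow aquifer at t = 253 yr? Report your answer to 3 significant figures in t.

10700 t

The sink rate constant is k = F₀/M₀ = 41.39/7238 = 0.005718 yr⁻¹.
Solving dM/dt = F₁ − kM with M(0) = M₀ gives M(t) = F₁/k + (M₀ − F₁/k)·e^(−kt).
F₁/k = 67.39/0.005718 = 11785 t; kt = 0.005718 × 253 = 1.447, e^(−kt) = 0.2353.
M(253) = 11785 + (7238 − 11785) × 0.2353 = 11785 − 1070 = 10715 t.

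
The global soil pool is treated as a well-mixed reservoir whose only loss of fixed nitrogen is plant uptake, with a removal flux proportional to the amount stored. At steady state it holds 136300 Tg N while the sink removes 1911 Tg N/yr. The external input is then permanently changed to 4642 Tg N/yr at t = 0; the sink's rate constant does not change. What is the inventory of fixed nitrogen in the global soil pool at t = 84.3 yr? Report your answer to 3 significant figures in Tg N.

The sink rate constant is k = F₀/M₀ = 1911/136300 = 0.01402 yr⁻¹.
Solving dM/dt = F₁ − kM with M(0) = M₀ gives M(t) = F₁/k + (M₀ − F₁/k)·e^(−kt).
F₁/k = 4642/0.01402 = 331090 Tg N; kt = 0.01402 × 84.3 = 1.182, e^(−kt) = 0.3067.
M(84.3) = 331090 + (136300 − 331090) × 0.3067 = 331090 − 59740 = 271350 Tg N.

271000 Tg N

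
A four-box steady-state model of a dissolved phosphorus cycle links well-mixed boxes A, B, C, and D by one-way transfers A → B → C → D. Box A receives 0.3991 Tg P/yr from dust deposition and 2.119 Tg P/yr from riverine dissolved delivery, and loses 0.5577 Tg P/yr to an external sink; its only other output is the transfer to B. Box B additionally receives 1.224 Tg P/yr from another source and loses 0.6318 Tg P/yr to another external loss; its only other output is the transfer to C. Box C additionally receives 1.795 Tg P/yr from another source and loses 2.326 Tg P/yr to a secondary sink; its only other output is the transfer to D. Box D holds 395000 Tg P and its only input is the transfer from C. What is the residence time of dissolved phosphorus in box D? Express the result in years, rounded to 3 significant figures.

Box A: F(A→B) = (0.3991 + 2.119) − 0.5577 = 1.9604 Tg P/yr.
Box B: F(B→C) = (1.9604 + 1.224) − 0.6318 = 2.5526 Tg P/yr.
Box C: F(C→D) = (2.5526 + 1.795) − 2.326 = 2.0216 Tg P/yr.
Box D throughput = its input = 2.0216 Tg P/yr; τ = 395000 / 2.0216 = 195400 yr.

195000 yr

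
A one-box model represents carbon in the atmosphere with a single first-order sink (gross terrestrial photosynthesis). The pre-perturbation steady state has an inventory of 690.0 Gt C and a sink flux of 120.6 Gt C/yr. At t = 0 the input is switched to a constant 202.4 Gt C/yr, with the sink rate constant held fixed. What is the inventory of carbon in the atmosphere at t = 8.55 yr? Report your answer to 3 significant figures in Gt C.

1050 Gt C

Residence time τ = M₀/F₀ = 5.721 yr. The eventual steady state is M_∞ = M₀·(F₁/F₀) = 690.0 × 202.4/120.6 = 1158.0 Gt C.
The anomaly ΔM(t) = M(t) − M_∞ decays as ΔM₀·e^(−t/τ) with ΔM₀ = 690.0 − 1158.0 = −468.0 Gt C.
At t = 8.55 yr, e^(−t/τ) = e^(−1.494) = 0.2244, so ΔM = −105.0 Gt C and M = 1158.0 − 105.0 = 1053.0 Gt C.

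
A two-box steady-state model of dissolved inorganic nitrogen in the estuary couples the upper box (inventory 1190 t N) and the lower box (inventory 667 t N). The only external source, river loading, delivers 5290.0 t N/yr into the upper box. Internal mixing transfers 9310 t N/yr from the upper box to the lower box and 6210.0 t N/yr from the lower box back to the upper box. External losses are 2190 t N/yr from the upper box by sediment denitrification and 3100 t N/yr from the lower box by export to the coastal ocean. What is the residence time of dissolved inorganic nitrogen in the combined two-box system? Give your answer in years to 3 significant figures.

For the system as a whole, the A↔B exchange is internal and contributes nothing to the throughput; only the external sinks remove mass.
M_total = 1190 + 667 = 1857.0 t N.
ΣF_external_out = 2190 + 3100 = 5290.0 t N/yr.
τ = M_total / ΣF_ext = 1857.0 / 5290.0 = 0.3510 yr.

0.351 yr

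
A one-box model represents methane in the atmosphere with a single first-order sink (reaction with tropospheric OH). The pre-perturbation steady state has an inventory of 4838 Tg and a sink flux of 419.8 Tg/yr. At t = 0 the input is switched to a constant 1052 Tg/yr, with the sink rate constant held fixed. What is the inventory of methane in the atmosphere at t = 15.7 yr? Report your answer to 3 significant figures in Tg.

Residence time τ = M₀/F₀ = 11.52 yr. The eventual steady state is M_∞ = M₀·(F₁/F₀) = 4838 × 1052/419.8 = 12124 Tg.
The anomaly ΔM(t) = M(t) − M_∞ decays as ΔM₀·e^(−t/τ) with ΔM₀ = 4838 − 12124 = −7286 Tg.
At t = 15.7 yr, e^(−t/τ) = e^(−1.362) = 0.2561, so ΔM = −1866 Tg and M = 12124 − 1866 = 10258 Tg.

10300 Tg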